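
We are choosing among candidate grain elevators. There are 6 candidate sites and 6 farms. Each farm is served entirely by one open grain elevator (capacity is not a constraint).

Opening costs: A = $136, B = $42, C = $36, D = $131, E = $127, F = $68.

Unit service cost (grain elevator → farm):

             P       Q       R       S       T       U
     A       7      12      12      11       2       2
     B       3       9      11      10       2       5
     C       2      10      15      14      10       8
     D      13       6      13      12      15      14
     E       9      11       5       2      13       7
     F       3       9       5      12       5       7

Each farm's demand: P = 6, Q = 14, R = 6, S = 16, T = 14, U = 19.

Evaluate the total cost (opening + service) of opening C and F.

Each farm is assigned to its cheapest site among the open ones.
{C, F}: P→C 2·6=12, Q→F 9·14=126, R→F 5·6=30, S→F 12·16=192, T→F 5·14=70, U→F 7·19=133. Service 563; fixed 104; total 667.

Total cost: 667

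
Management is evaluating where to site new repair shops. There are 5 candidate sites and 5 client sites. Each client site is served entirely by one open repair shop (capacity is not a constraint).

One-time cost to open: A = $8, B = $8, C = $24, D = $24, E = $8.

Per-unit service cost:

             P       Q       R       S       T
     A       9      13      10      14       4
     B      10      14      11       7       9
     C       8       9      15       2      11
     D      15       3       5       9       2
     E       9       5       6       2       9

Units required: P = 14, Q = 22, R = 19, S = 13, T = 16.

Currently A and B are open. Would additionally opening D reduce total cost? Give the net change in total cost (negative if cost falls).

Current service cost with {A, B}: 757.
Adding D: each client site re-picks its cheapest; new service cost 410, saving 347.
Extra fixed cost: 24. Net change = 24 − 347 = -323.
(Totals: 773 → 450.)

Yes — net change −323 (cost falls by 323).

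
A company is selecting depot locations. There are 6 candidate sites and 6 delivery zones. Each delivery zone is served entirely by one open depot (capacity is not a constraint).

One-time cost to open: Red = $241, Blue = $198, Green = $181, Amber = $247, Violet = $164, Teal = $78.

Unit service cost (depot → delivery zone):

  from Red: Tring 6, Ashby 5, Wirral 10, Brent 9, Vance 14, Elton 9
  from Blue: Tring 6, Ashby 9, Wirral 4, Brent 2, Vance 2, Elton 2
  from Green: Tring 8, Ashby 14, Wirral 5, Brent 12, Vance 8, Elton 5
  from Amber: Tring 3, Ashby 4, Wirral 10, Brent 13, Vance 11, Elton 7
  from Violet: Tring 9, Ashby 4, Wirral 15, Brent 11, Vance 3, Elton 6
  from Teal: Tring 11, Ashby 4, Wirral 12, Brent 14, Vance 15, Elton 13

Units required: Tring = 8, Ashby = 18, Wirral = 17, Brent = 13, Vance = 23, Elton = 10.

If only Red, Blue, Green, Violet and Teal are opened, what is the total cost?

Each delivery zone is assigned to its cheapest site among the open ones.
{Red, Blue, Green, Violet, Teal}: Tring→Red 6·8=48, Ashby→Violet 4·18=72, Wirral→Blue 4·17=68, Brent→Blue 2·13=26, Vance→Blue 2·23=46, Elton→Blue 2·10=20. Service 280; fixed 862; total 1142.

Total cost: 1142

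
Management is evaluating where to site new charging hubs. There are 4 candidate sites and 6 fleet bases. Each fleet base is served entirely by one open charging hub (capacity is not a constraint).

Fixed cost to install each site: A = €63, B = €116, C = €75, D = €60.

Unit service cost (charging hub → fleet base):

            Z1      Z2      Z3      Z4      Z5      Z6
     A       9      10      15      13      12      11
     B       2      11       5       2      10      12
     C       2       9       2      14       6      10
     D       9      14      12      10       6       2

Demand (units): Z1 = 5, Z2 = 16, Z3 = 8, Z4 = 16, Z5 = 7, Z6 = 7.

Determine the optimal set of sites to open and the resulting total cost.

Open B and D; minimum total cost 490.

For any fixed open set, each fleet base goes to its cheapest open site; total = fixed + service.
{B, D}: Z1→B 2·5=10, Z2→B 11·16=176, Z3→B 5·8=40, Z4→B 2·16=32, Z5→D 6·7=42, Z6→D 2·7=14. Service 314; fixed 176; total 490.
{B, C}: Z1→B 2·5=10, Z2→C 9·16=144, Z3→C 2·8=16, Z4→B 2·16=32, Z5→C 6·7=42, Z6→C 10·7=70. Service 314; fixed 191; total 505.
{B, C, D}: Z1→B 2·5=10, Z2→C 9·16=144, Z3→C 2·8=16, Z4→B 2·16=32, Z5→C 6·7=42, Z6→D 2·7=14. Service 258; fixed 251; total 509.
{A, B, C, D}: service 258 + fixed 314 = 572
No other subset beats 490.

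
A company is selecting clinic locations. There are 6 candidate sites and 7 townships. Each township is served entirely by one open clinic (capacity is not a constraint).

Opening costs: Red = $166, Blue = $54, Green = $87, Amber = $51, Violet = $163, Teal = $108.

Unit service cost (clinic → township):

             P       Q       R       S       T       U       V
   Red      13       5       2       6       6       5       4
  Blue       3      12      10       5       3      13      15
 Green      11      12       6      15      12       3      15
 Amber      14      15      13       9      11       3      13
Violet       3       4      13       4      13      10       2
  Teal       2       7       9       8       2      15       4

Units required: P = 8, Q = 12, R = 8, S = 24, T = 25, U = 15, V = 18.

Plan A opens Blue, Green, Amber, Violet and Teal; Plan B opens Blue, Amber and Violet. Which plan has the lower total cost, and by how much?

Plan B is cheaper by 130.

Plan A: {Blue, Green, Amber, Violet, Teal}: P→Teal 2·8=16, Q→Violet 4·12=48, R→Green 6·8=48, S→Violet 4·24=96, T→Teal 2·25=50, U→Green 3·15=45, V→Violet 2·18=36. Service 339; fixed 463; total 802.
Plan B: {Blue, Amber, Violet}: P→Blue 3·8=24, Q→Violet 4·12=48, R→Blue 10·8=80, S→Violet 4·24=96, T→Blue 3·25=75, U→Amber 3·15=45, V→Violet 2·18=36. Service 404; fixed 268; total 672.
Difference: |802 − 672| = 130.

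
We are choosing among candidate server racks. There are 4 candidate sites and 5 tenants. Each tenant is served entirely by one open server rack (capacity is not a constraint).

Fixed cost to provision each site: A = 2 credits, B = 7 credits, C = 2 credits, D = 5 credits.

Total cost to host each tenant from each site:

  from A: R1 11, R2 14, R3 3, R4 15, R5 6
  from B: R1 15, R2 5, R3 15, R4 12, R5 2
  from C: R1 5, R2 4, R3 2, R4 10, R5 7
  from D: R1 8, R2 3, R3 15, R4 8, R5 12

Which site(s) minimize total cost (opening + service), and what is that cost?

Open C only; minimum total cost 30.

For any fixed open set, each tenant goes to its cheapest open site; total = fixed + service.
{C}: R1→C 5, R2→C 4, R3→C 2, R4→C 10, R5→C 7. Service 28; fixed 2; total 30.
{A, C}: service 27 + fixed 4 = 31
{B, C}: R1→C 5, R2→C 4, R3→C 2, R4→C 10, R5→B 2. Service 23; fixed 9; total 32.
{A, B, C, D}: service 20 + fixed 16 = 36
No other subset beats 30.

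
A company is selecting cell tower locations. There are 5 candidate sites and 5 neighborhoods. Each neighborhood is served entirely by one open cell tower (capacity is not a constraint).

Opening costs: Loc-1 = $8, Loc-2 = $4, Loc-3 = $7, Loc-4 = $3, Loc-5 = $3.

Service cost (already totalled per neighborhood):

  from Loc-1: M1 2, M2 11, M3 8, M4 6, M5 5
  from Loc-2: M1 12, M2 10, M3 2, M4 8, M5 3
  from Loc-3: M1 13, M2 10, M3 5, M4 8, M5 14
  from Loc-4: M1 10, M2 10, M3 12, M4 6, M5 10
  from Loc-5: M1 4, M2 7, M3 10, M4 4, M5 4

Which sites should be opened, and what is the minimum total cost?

For any fixed open set, each neighborhood goes to its cheapest open site; total = fixed + service.
{Loc-2, Loc-5}: M1→Loc-5 4, M2→Loc-5 7, M3→Loc-2 2, M4→Loc-5 4, M5→Loc-2 3. Service 20; fixed 7; total 27.
{Loc-2, Loc-4, Loc-5}: M1→Loc-5 4, M2→Loc-5 7, M3→Loc-2 2, M4→Loc-5 4, M5→Loc-2 3. Service 20; fixed 10; total 30.
{Loc-5}: service 29 + fixed 3 = 32
{Loc-1, Loc-2, Loc-3, Loc-4, Loc-5}: service 18 + fixed 25 = 43
No other subset beats 27.

Open Loc-2 and Loc-5; minimum total cost 27.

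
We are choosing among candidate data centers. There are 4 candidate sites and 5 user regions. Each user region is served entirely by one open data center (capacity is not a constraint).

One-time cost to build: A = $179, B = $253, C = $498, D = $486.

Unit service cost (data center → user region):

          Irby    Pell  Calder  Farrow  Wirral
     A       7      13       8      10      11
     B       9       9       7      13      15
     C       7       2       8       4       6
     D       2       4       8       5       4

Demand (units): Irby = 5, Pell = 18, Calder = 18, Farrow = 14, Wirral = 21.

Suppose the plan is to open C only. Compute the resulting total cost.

Each user region is assigned to its cheapest site among the open ones.
{C}: Irby→C 7·5=35, Pell→C 2·18=36, Calder→C 8·18=144, Farrow→C 4·14=56, Wirral→C 6·21=126. Service 397; fixed 498; total 895.

Total cost: 895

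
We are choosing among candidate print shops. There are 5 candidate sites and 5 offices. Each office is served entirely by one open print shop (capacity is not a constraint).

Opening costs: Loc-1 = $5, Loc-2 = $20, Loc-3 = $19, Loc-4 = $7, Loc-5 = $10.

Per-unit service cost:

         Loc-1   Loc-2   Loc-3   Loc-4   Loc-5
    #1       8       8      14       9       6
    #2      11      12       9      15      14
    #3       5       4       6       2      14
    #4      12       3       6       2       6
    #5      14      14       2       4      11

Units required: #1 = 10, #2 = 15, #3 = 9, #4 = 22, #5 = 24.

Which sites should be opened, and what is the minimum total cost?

Open Loc-3, Loc-4 and Loc-5; minimum total cost 341.

For any fixed open set, each office goes to its cheapest open site; total = fixed + service.
{Loc-3, Loc-4, Loc-5}: #1→Loc-5 6·10=60, #2→Loc-3 9·15=135, #3→Loc-4 2·9=18, #4→Loc-4 2·22=44, #5→Loc-3 2·24=48. Service 305; fixed 36; total 341.
{Loc-1, Loc-3, Loc-4, Loc-5}: #1→Loc-5 6·10=60, #2→Loc-3 9·15=135, #3→Loc-4 2·9=18, #4→Loc-4 2·22=44, #5→Loc-3 2·24=48. Service 305; fixed 41; total 346.
{Loc-1, Loc-3, Loc-4}: service 325 + fixed 31 = 356
{Loc-1, Loc-2, Loc-3, Loc-4, Loc-5}: #1→Loc-5 6·10=60, #2→Loc-3 9·15=135, #3→Loc-4 2·9=18, #4→Loc-4 2·22=44, #5→Loc-3 2·24=48. Service 305; fixed 61; total 366.
No other subset beats 341.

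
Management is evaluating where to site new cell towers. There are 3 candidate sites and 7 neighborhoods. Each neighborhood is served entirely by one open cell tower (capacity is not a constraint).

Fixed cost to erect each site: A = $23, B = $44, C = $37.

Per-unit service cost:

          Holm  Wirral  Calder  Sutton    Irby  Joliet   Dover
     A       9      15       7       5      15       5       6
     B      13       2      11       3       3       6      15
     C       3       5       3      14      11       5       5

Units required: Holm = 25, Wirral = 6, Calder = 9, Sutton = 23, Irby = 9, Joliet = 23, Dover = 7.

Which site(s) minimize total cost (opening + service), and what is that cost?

Open B and C; minimum total cost 441.

For any fixed open set, each neighborhood goes to its cheapest open site; total = fixed + service.
{B, C}: Holm→C 3·25=75, Wirral→B 2·6=12, Calder→C 3·9=27, Sutton→B 3·23=69, Irby→B 3·9=27, Joliet→C 5·23=115, Dover→C 5·7=35. Service 360; fixed 81; total 441.
{A, B, C}: Holm→C 3·25=75, Wirral→B 2·6=12, Calder→C 3·9=27, Sutton→B 3·23=69, Irby→B 3·9=27, Joliet→A 5·23=115, Dover→C 5·7=35. Service 360; fixed 104; total 464.
{A, C}: service 496 + fixed 60 = 556
{A}: service 785 + fixed 23 = 808
No other subset beats 441.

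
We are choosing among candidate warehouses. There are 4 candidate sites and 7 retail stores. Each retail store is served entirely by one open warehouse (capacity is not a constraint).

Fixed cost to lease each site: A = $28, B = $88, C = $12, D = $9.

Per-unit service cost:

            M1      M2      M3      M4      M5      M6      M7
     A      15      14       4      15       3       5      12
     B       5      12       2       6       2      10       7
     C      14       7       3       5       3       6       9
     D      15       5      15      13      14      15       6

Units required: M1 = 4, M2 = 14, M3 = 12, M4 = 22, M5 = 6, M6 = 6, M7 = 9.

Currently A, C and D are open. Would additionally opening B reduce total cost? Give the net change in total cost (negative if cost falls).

No — net change +34 (cost rises by 34).

Current service cost with {A, C, D}: 374.
Adding B: each retail store re-picks its cheapest; new service cost 320, saving 54.
Extra fixed cost: 88. Net change = 88 − 54 = 34.
(Totals: 423 → 457.)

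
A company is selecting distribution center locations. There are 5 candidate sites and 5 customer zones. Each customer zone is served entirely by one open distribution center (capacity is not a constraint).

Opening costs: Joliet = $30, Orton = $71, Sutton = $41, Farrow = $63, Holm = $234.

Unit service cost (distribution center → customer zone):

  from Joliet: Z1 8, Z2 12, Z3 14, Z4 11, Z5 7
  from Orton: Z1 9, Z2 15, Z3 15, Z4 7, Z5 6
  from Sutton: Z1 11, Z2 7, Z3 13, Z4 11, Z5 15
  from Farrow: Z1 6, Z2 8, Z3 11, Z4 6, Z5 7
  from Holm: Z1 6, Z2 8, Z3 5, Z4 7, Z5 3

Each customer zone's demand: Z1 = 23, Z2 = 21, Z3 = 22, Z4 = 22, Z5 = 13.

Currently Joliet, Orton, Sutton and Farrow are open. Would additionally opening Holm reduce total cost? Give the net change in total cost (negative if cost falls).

No — net change +63 (cost rises by 63).

Current service cost with {Joliet, Orton, Sutton, Farrow}: 737.
Adding Holm: each customer zone re-picks its cheapest; new service cost 566, saving 171.
Extra fixed cost: 234. Net change = 234 − 171 = 63.
(Totals: 942 → 1005.)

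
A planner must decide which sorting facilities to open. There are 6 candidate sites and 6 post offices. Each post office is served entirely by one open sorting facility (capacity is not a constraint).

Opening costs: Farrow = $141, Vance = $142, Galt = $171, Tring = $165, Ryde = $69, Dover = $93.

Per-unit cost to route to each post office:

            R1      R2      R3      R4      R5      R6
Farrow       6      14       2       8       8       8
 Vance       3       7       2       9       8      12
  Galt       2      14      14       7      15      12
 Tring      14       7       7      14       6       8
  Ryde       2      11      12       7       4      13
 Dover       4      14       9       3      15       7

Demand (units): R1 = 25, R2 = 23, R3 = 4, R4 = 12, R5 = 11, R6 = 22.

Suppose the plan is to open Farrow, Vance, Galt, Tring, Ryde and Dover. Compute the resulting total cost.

Total cost: 1234

Each post office is assigned to its cheapest site among the open ones.
{Farrow, Vance, Galt, Tring, Ryde, Dover}: R1→Galt 2·25=50, R2→Vance 7·23=161, R3→Farrow 2·4=8, R4→Dover 3·12=36, R5→Ryde 4·11=44, R6→Dover 7·22=154. Service 453; fixed 781; total 1234.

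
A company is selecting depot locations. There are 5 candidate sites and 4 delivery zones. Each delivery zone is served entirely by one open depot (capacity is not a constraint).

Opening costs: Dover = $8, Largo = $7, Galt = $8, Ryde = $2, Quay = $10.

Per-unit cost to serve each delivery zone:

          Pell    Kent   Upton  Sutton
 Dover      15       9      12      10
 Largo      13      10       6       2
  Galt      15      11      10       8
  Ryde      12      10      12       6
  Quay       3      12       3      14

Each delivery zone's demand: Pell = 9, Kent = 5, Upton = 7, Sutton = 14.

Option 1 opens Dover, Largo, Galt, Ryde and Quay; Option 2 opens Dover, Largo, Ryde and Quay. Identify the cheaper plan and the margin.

Option 2 is cheaper by 8.

Option 1: {Dover, Largo, Galt, Ryde, Quay}: Pell→Quay 3·9=27, Kent→Dover 9·5=45, Upton→Quay 3·7=21, Sutton→Largo 2·14=28. Service 121; fixed 35; total 156.
Option 2: {Dover, Largo, Ryde, Quay}: Pell→Quay 3·9=27, Kent→Dover 9·5=45, Upton→Quay 3·7=21, Sutton→Largo 2·14=28. Service 121; fixed 27; total 148.
Difference: |156 − 148| = 8.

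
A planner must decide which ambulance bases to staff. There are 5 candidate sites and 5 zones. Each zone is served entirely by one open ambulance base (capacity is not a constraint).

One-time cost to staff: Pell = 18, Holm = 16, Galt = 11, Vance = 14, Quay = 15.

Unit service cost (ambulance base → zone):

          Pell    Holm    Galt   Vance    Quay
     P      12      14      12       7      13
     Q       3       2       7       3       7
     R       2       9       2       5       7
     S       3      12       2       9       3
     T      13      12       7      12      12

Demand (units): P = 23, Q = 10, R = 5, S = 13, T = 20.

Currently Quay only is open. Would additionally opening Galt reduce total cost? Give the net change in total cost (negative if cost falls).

Yes — net change −150 (cost falls by 150).

Current service cost with {Quay}: 683.
Adding Galt: each zone re-picks its cheapest; new service cost 522, saving 161.
Extra fixed cost: 11. Net change = 11 − 161 = -150.
(Totals: 698 → 548.)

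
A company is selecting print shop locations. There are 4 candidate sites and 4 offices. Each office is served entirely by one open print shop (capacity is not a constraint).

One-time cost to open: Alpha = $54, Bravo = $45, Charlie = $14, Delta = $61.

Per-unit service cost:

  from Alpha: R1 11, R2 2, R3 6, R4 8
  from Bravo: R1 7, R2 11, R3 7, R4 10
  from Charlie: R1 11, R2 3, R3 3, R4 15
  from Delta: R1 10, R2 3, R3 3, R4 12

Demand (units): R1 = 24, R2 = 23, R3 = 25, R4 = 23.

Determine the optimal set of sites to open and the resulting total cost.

Open Alpha, Bravo and Charlie; minimum total cost 586.

For any fixed open set, each office goes to its cheapest open site; total = fixed + service.
{Alpha, Bravo, Charlie}: R1→Bravo 7·24=168, R2→Alpha 2·23=46, R3→Charlie 3·25=75, R4→Alpha 8·23=184. Service 473; fixed 113; total 586.
{Bravo, Charlie}: service 542 + fixed 59 = 601
{Alpha, Bravo, Delta}: R1→Bravo 7·24=168, R2→Alpha 2·23=46, R3→Delta 3·25=75, R4→Alpha 8·23=184. Service 473; fixed 160; total 633.
{Alpha, Bravo, Charlie, Delta}: R1→Bravo 7·24=168, R2→Alpha 2·23=46, R3→Charlie 3·25=75, R4→Alpha 8·23=184. Service 473; fixed 174; total 647.
(All 15 nonempty subsets were checked; Alpha, Bravo and Charlie is lowest.)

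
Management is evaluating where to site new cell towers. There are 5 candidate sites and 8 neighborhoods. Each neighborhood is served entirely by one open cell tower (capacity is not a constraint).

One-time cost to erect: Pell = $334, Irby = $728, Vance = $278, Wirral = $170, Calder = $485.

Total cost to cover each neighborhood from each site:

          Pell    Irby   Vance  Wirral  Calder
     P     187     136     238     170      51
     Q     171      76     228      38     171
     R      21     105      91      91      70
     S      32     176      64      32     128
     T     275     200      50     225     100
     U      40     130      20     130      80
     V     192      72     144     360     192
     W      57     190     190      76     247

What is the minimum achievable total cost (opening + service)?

For any fixed open set, each neighborhood goes to its cheapest open site; total = fixed + service.
{Vance, Wirral}: P→Wirral 170, Q→Wirral 38, R→Vance 91, S→Wirral 32, T→Vance 50, U→Vance 20, V→Vance 144, W→Wirral 76. Service 621; fixed 448; total 1069.
{Pell, Wirral}: service 775 + fixed 504 = 1279
{Wirral}: P→Wirral 170, Q→Wirral 38, R→Wirral 91, S→Wirral 32, T→Wirral 225, U→Wirral 130, V→Wirral 360, W→Wirral 76. Service 1122; fixed 170; total 1292.
{Pell, Irby, Vance, Wirral, Calder}: service 341 + fixed 1995 = 2336
No other subset beats 1069.

Minimum total cost: 1069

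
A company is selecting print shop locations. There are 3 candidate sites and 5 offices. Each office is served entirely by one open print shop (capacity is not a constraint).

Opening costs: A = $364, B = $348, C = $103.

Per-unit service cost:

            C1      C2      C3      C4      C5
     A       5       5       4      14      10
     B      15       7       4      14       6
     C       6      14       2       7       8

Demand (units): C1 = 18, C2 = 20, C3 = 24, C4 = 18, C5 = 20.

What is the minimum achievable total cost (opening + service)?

Minimum total cost: 825

For any fixed open set, each office goes to its cheapest open site; total = fixed + service.
{C}: C1→C 6·18=108, C2→C 14·20=280, C3→C 2·24=48, C4→C 7·18=126, C5→C 8·20=160. Service 722; fixed 103; total 825.
{A, C}: service 524 + fixed 467 = 991
{B, C}: C1→C 6·18=108, C2→B 7·20=140, C3→C 2·24=48, C4→C 7·18=126, C5→B 6·20=120. Service 542; fixed 451; total 993.
{A, B, C}: service 484 + fixed 815 = 1299
(All 7 nonempty subsets were checked; C only is lowest.)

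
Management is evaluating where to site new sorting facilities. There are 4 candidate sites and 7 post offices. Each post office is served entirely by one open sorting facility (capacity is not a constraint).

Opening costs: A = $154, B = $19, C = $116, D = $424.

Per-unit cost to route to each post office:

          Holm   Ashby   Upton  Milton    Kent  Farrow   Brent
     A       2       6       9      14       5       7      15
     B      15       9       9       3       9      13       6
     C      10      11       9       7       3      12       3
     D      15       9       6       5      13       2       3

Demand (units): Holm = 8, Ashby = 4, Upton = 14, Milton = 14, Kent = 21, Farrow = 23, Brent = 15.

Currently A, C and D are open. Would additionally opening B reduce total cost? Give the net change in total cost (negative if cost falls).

Current service cost with {A, C, D}: 348.
Adding B: each post office re-picks its cheapest; new service cost 320, saving 28.
Extra fixed cost: 19. Net change = 19 − 28 = -9.
(Totals: 1042 → 1033.)

Yes — net change −9 (cost falls by 9).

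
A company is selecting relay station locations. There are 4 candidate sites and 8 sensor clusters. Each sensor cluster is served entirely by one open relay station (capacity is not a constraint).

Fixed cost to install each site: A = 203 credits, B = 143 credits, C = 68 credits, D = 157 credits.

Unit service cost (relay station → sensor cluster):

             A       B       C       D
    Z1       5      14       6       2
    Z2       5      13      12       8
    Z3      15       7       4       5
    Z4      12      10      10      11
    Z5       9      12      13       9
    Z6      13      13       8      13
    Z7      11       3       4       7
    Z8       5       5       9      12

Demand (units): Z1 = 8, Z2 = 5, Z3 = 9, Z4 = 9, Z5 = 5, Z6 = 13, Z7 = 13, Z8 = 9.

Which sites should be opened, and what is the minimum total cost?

Open C only; minimum total cost 604.

For any fixed open set, each sensor cluster goes to its cheapest open site; total = fixed + service.
{C}: Z1→C 6·8=48, Z2→C 12·5=60, Z3→C 4·9=36, Z4→C 10·9=90, Z5→C 13·5=65, Z6→C 8·13=104, Z7→C 4·13=52, Z8→C 9·9=81. Service 536; fixed 68; total 604.
{C, D}: Z1→D 2·8=16, Z2→D 8·5=40, Z3→C 4·9=36, Z4→C 10·9=90, Z5→D 9·5=45, Z6→C 8·13=104, Z7→C 4·13=52, Z8→C 9·9=81. Service 464; fixed 225; total 689.
{B, C}: Z1→C 6·8=48, Z2→C 12·5=60, Z3→C 4·9=36, Z4→B 10·9=90, Z5→B 12·5=60, Z6→C 8·13=104, Z7→B 3·13=39, Z8→B 5·9=45. Service 482; fixed 211; total 693.
{A, B, C, D}: service 400 + fixed 571 = 971
(All 15 nonempty subsets were checked; C only is lowest.)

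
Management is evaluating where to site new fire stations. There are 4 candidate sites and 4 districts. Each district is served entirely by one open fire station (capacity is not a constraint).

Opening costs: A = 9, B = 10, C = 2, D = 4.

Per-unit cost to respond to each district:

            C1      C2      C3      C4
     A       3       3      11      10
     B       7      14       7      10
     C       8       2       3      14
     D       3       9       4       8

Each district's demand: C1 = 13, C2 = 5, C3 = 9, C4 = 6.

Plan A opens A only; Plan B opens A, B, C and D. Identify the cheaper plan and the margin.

Plan B is cheaper by 73.

Plan A: {A}: C1→A 3·13=39, C2→A 3·5=15, C3→A 11·9=99, C4→A 10·6=60. Service 213; fixed 9; total 222.
Plan B: {A, B, C, D}: C1→A 3·13=39, C2→C 2·5=10, C3→C 3·9=27, C4→D 8·6=48. Service 124; fixed 25; total 149.
Difference: |222 − 149| = 73.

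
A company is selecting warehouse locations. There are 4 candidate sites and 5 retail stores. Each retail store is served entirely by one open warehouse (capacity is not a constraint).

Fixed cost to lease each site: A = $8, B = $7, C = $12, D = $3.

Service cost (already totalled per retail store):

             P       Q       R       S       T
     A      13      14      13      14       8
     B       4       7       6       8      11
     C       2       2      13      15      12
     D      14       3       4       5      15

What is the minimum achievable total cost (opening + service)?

Minimum total cost: 37

For any fixed open set, each retail store goes to its cheapest open site; total = fixed + service.
{B, D}: P→B 4, Q→D 3, R→D 4, S→D 5, T→B 11. Service 27; fixed 10; total 37.
{C, D}: service 25 + fixed 15 = 40
{A, B, D}: service 24 + fixed 18 = 42
{A, B, C, D}: service 21 + fixed 30 = 51
No other subset beats 37.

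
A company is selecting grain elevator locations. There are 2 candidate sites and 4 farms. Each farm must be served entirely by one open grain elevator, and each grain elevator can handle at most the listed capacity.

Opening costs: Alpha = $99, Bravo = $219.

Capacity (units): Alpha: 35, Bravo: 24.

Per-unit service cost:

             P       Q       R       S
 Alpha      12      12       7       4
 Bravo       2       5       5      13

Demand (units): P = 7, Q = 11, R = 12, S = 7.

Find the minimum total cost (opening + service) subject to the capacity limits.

Minimum total cost: 499

Open {Alpha, Bravo}: P→Bravo 2·7=14, Q→Bravo 5·11=55, R→Alpha 7·12=84, S→Alpha 4·7=28.
Loads: Alpha carries 19/35, Bravo carries 18/24. Service 181; fixed 318; total 499.
Next best feasible plan costs 545.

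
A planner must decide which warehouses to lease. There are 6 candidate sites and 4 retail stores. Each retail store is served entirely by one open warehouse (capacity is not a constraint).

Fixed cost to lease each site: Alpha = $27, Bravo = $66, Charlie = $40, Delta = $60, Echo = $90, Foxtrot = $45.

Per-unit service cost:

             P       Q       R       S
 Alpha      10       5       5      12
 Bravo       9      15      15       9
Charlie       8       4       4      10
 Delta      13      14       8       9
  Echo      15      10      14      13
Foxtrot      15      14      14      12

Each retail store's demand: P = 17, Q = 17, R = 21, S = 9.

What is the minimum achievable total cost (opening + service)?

Minimum total cost: 418

For any fixed open set, each retail store goes to its cheapest open site; total = fixed + service.
{Charlie}: P→Charlie 8·17=136, Q→Charlie 4·17=68, R→Charlie 4·21=84, S→Charlie 10·9=90. Service 378; fixed 40; total 418.
{Alpha, Charlie}: service 378 + fixed 67 = 445
{Charlie, Foxtrot}: service 378 + fixed 85 = 463
{Alpha, Bravo, Charlie, Delta, Echo, Foxtrot}: service 369 + fixed 328 = 697
No other subset beats 418.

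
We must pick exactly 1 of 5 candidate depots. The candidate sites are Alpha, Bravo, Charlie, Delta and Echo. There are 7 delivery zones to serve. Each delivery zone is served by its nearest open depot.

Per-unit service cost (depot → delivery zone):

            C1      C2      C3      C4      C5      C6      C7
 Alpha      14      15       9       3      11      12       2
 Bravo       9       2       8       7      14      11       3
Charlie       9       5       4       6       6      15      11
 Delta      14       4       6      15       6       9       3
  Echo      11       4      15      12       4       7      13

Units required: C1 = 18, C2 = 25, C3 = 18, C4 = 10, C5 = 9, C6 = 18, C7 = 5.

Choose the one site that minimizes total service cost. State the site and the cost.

With exactly 1 open, each delivery zone uses its cheapest among the chosen.
{Bravo}: C1→Bravo 9·18=162, C2→Bravo 2·25=50, C3→Bravo 8·18=144, C4→Bravo 7·10=70, C5→Bravo 14·9=126, C6→Bravo 11·18=198, C7→Bravo 3·5=15. Service cost 765.
{Charlie}: service cost 798
{Delta}: service cost 841
Among all 5 size-1 choices, {Bravo} is lowest.

Choose Bravo only; total service cost 765.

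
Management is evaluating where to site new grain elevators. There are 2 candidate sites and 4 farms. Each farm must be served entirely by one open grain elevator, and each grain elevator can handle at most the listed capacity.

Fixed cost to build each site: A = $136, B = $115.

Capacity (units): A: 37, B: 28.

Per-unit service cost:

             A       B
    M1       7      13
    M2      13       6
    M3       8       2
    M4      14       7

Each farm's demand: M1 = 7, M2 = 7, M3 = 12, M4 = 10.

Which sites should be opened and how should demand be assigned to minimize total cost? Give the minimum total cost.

Minimum total cost: 485

Open {A, B}: M1→A 7·7=49, M2→A 13·7=91, M3→B 2·12=24, M4→B 7·10=70.
Loads: A carries 14/37, B carries 22/28. Service 234; fixed 251; total 485.
Next best feasible plan costs 506.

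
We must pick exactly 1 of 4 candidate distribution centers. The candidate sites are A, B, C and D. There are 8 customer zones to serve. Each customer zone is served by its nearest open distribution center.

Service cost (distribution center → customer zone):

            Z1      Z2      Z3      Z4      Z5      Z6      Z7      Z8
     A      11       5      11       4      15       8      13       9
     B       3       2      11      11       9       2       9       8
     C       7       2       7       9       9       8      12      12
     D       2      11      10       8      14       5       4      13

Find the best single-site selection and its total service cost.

Choose B only; total service cost 55.

With exactly 1 open, each customer zone uses its cheapest among the chosen.
{B}: Z1→B 3, Z2→B 2, Z3→B 11, Z4→B 11, Z5→B 9, Z6→B 2, Z7→B 9, Z8→B 8. Service cost 55.
{C}: service cost 66
{D}: service cost 67
Among all 4 size-1 choices, {B} is lowest.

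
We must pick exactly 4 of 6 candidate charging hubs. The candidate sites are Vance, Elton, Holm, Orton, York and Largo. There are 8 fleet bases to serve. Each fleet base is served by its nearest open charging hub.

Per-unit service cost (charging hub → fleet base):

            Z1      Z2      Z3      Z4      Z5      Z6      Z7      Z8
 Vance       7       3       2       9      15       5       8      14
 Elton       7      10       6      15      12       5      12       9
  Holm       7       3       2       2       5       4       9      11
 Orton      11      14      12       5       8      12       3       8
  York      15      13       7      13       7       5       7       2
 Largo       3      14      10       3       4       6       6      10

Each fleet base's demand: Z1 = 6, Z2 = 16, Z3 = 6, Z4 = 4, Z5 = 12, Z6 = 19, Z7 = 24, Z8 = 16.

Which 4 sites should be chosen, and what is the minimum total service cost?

With exactly 4 open, each fleet base uses its cheapest among the chosen.
{Holm, Orton, York, Largo}: Z1→Largo 3·6=18, Z2→Holm 3·16=48, Z3→Holm 2·6=12, Z4→Holm 2·4=8, Z5→Largo 4·12=48, Z6→Holm 4·19=76, Z7→Orton 3·24=72, Z8→York 2·16=32. Service cost 314.
{Vance, Orton, York, Largo}: service cost 337
{Vance, Holm, Orton, York}: service cost 350
Among all 15 size-4 choices, {Holm, Orton, York, Largo} is lowest.

Choose Holm, Orton, York and Largo; total service cost 314.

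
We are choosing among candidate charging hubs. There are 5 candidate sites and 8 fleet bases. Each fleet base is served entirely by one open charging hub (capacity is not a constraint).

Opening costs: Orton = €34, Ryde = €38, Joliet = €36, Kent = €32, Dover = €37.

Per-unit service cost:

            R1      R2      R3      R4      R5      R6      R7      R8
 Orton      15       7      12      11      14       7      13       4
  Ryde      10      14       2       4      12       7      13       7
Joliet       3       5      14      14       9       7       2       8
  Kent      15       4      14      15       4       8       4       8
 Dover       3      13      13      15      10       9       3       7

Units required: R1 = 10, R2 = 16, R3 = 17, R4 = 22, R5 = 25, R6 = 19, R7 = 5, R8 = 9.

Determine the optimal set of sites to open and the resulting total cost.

Open Ryde, Joliet and Kent; minimum total cost 628.

For any fixed open set, each fleet base goes to its cheapest open site; total = fixed + service.
{Ryde, Joliet, Kent}: R1→Joliet 3·10=30, R2→Kent 4·16=64, R3→Ryde 2·17=34, R4→Ryde 4·22=88, R5→Kent 4·25=100, R6→Ryde 7·19=133, R7→Joliet 2·5=10, R8→Ryde 7·9=63. Service 522; fixed 106; total 628.
{Ryde, Kent, Dover}: service 527 + fixed 107 = 634
{Orton, Ryde, Joliet, Kent}: service 495 + fixed 140 = 635
{Orton, Ryde, Joliet, Kent, Dover}: service 495 + fixed 177 = 672
No other subset beats 628.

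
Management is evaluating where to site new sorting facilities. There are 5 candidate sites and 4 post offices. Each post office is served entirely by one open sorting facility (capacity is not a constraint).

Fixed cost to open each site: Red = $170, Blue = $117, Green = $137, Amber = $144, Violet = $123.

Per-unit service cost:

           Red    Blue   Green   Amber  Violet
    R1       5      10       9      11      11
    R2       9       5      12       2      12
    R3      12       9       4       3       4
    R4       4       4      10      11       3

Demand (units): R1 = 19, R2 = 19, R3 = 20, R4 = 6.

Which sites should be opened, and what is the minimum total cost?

For any fixed open set, each post office goes to its cheapest open site; total = fixed + service.
{Amber}: R1→Amber 11·19=209, R2→Amber 2·19=38, R3→Amber 3·20=60, R4→Amber 11·6=66. Service 373; fixed 144; total 517.
{Red, Amber}: service 217 + fixed 314 = 531
{Blue, Amber}: R1→Blue 10·19=190, R2→Amber 2·19=38, R3→Amber 3·20=60, R4→Blue 4·6=24. Service 312; fixed 261; total 573.
{Red, Blue, Green, Amber, Violet}: service 211 + fixed 691 = 902
No other subset beats 517.

Open Amber only; minimum total cost 517.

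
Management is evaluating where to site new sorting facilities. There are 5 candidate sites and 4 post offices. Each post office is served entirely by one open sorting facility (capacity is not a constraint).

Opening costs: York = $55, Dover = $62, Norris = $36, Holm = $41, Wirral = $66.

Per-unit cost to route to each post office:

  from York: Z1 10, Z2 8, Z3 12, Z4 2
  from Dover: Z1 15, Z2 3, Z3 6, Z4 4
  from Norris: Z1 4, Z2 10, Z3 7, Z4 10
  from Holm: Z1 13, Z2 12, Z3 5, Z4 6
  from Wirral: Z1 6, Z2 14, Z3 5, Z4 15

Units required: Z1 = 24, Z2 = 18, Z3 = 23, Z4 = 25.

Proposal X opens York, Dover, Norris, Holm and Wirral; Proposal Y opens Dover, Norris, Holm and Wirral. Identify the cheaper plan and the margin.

Proposal X: {York, Dover, Norris, Holm, Wirral}: Z1→Norris 4·24=96, Z2→Dover 3·18=54, Z3→Holm 5·23=115, Z4→York 2·25=50. Service 315; fixed 260; total 575.
Proposal Y: {Dover, Norris, Holm, Wirral}: Z1→Norris 4·24=96, Z2→Dover 3·18=54, Z3→Holm 5·23=115, Z4→Dover 4·25=100. Service 365; fixed 205; total 570.
Difference: |575 − 570| = 5.

Proposal Y is cheaper by 5.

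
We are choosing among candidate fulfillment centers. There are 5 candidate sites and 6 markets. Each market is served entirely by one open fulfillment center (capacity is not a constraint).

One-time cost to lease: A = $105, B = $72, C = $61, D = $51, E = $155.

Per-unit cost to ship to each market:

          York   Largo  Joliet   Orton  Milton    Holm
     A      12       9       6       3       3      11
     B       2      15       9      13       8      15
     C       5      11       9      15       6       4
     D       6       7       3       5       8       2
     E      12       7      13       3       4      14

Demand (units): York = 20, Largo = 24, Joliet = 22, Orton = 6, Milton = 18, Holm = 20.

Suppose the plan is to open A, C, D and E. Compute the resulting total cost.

Total cost: 818

Each market is assigned to its cheapest site among the open ones.
{A, C, D, E}: York→C 5·20=100, Largo→D 7·24=168, Joliet→D 3·22=66, Orton→A 3·6=18, Milton→A 3·18=54, Holm→D 2·20=40. Service 446; fixed 372; total 818.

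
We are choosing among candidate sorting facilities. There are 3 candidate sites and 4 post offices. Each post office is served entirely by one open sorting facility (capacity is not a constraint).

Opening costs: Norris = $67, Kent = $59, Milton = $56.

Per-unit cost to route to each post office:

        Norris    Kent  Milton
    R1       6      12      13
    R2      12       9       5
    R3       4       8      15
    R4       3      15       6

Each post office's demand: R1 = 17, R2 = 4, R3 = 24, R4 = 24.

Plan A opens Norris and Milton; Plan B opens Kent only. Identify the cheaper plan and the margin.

Plan A: {Norris, Milton}: R1→Norris 6·17=102, R2→Milton 5·4=20, R3→Norris 4·24=96, R4→Norris 3·24=72. Service 290; fixed 123; total 413.
Plan B: {Kent}: R1→Kent 12·17=204, R2→Kent 9·4=36, R3→Kent 8·24=192, R4→Kent 15·24=360. Service 792; fixed 59; total 851.
Difference: |413 − 851| = 438.

Plan A is cheaper by 438.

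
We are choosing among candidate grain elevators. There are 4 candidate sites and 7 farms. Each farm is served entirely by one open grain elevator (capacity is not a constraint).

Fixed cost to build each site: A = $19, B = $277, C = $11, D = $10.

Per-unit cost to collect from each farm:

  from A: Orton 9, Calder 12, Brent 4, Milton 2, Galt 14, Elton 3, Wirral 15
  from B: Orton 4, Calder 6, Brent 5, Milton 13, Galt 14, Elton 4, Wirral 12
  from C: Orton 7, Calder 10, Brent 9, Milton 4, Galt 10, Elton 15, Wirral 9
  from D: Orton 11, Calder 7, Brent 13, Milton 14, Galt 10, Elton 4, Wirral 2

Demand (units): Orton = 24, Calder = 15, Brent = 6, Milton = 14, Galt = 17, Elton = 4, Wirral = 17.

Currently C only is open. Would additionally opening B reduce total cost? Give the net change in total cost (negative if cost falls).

Current service cost with {C}: 811.
Adding B: each farm re-picks its cheapest; new service cost 611, saving 200.
Extra fixed cost: 277. Net change = 277 − 200 = 77.
(Totals: 822 → 899.)

No — net change +77 (cost rises by 77).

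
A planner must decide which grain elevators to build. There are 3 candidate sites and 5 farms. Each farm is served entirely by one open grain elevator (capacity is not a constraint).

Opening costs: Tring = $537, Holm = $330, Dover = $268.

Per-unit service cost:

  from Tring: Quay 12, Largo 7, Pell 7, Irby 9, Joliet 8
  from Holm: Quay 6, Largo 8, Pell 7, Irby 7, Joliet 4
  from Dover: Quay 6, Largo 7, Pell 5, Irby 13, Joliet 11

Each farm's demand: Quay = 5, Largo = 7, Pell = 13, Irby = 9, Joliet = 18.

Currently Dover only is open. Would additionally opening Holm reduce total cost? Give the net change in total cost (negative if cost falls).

Current service cost with {Dover}: 459.
Adding Holm: each farm re-picks its cheapest; new service cost 279, saving 180.
Extra fixed cost: 330. Net change = 330 − 180 = 150.
(Totals: 727 → 877.)

No — net change +150 (cost rises by 150).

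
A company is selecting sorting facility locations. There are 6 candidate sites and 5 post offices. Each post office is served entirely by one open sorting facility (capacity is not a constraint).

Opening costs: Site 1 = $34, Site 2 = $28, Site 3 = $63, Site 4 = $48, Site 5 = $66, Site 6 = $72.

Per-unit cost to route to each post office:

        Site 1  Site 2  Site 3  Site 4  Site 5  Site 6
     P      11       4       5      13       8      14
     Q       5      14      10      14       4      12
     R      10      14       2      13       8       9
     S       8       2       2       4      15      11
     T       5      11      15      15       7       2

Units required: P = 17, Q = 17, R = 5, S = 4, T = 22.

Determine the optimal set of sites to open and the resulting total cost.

Open Site 1 and Site 2; minimum total cost 383.

For any fixed open set, each post office goes to its cheapest open site; total = fixed + service.
{Site 1, Site 2}: P→Site 2 4·17=68, Q→Site 1 5·17=85, R→Site 1 10·5=50, S→Site 2 2·4=8, T→Site 1 5·22=110. Service 321; fixed 62; total 383.
{Site 1, Site 2, Site 6}: P→Site 2 4·17=68, Q→Site 1 5·17=85, R→Site 6 9·5=45, S→Site 2 2·4=8, T→Site 6 2·22=44. Service 250; fixed 134; total 384.
{Site 2, Site 5, Site 6}: P→Site 2 4·17=68, Q→Site 5 4·17=68, R→Site 5 8·5=40, S→Site 2 2·4=8, T→Site 6 2·22=44. Service 228; fixed 166; total 394.
{Site 1, Site 2, Site 3, Site 4, Site 5, Site 6}: P→Site 2 4·17=68, Q→Site 5 4·17=68, R→Site 3 2·5=10, S→Site 2 2·4=8, T→Site 6 2·22=44. Service 198; fixed 311; total 509.
No other subset beats 383.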